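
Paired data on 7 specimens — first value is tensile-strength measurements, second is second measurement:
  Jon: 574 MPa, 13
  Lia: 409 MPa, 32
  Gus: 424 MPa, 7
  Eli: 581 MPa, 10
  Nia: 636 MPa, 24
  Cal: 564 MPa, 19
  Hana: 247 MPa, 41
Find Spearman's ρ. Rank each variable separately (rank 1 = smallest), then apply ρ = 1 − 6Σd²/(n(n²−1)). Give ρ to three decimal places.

Ranks of variable 1: 5, 2, 3, 6, 7, 4, 1
Ranks of variable 2: 3, 6, 1, 2, 5, 4, 7
d = r₁ − r₂: 2, -4, 2, 4, 2, 0, -6
d²: 4, 16, 4, 16, 4, 0, 36; Σd² = 80
ρ = 1 − 6·80/(7·48) = 1 − 480/336 = -0.429

-0.429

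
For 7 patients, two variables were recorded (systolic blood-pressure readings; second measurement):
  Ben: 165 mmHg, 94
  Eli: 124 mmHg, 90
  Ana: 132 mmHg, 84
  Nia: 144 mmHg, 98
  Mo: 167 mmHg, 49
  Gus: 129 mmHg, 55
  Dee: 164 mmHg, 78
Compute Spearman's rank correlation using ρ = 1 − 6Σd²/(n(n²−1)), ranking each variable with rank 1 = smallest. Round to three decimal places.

-0.179

Ranks of variable 1: 6, 1, 3, 4, 7, 2, 5
Ranks of variable 2: 6, 5, 4, 7, 1, 2, 3
d = r₁ − r₂: 0, -4, -1, -3, 6, 0, 2
d²: 0, 16, 1, 9, 36, 0, 4; Σd² = 66
ρ = 1 − 6·66/(7·48) = 1 − 396/336 = -0.179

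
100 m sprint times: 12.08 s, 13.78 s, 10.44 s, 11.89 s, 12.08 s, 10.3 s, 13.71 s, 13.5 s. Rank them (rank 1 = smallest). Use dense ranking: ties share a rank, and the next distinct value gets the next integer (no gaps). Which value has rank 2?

10.44

Sorted (ascending): 10.3, 10.44, 11.89, 12.08, 12.08, 13.5, 13.71, 13.78
The 2 values of 12.08 share dense rank 4.
Remaining distinct values take the next consecutive integers.
Rank 2 → value 10.44.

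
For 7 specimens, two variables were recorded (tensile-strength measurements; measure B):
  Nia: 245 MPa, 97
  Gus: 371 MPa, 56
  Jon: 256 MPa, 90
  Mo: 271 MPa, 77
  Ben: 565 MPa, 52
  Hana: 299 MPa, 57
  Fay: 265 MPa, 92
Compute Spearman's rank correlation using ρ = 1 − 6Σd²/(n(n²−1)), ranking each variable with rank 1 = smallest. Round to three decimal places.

Ranks of variable 1: 1, 6, 2, 4, 7, 5, 3
Ranks of variable 2: 7, 2, 5, 4, 1, 3, 6
d = r₁ − r₂: -6, 4, -3, 0, 6, 2, -3
d²: 36, 16, 9, 0, 36, 4, 9; Σd² = 110
ρ = 1 − 6·110/(7·48) = 1 − 660/336 = -0.964

-0.964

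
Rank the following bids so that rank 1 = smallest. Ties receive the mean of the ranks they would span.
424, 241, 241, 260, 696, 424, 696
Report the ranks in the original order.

4.5, 1.5, 1.5, 3, 6.5, 4.5, 6.5

Sorted (ascending): 241, 241, 260, 424, 424, 696, 696
The 2 values of 241 occupy positions 1–2 → average rank (1+2)/2 = 1.5.
The 2 values of 424 occupy positions 4–5 → average rank (4+5)/2 = 4.5.
The 2 values of 696 occupy positions 6–7 → average rank (6+7)/2 = 6.5.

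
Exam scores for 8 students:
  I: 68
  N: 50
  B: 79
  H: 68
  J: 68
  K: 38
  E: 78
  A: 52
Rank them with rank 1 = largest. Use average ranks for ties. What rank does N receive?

7

Sorted (descending): 79, 78, 68, 68, 68, 52, 50, 38
The 3 values of 68 occupy positions 3–5 → average rank 4.
N has value 50 → rank 7.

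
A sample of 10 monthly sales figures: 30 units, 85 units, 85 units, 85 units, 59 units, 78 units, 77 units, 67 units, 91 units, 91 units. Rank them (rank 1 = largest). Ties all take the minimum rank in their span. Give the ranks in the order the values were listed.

10, 3, 3, 3, 9, 6, 7, 8, 1, 1

Sorted (descending): 91, 91, 85, 85, 85, 78, 77, 67, 59, 30
The 2 values of 91 occupy positions 1–2 → each gets rank 1.
The 3 values of 85 occupy positions 3–5 → each gets rank 3.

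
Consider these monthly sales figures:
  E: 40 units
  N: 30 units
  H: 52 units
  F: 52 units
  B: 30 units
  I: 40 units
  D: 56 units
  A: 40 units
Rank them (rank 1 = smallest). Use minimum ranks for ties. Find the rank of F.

Sorted (ascending): 30, 30, 40, 40, 40, 52, 52, 56
The 2 values of 30 occupy positions 1–2 → each gets rank 1.
The 3 values of 40 occupy positions 3–5 → each gets rank 3.
The 2 values of 52 occupy positions 6–7 → each gets rank 6.
F has value 52 units → rank 6.

6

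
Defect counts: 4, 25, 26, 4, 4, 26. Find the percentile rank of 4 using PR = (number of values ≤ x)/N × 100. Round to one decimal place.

N = 6.
Strictly below 4: 0. Equal to 4: 3.
PR = 3/6 × 100 = 50.0

50.0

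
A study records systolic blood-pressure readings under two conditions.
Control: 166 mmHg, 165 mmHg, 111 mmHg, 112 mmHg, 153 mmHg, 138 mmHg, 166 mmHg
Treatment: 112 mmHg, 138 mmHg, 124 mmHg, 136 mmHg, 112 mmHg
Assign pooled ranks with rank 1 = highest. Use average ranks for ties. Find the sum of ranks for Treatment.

40.5

Sorted (descending): 166, 166, 165, 153, 138, 138, 136, 124, 112, 112, 112, 111
The 2 values of 166 occupy positions 1–2 → average rank (1+2)/2 = 1.5.
The 2 values of 138 occupy positions 5–6 → average rank (5+6)/2 = 5.5.
The 3 values of 112 occupy positions 9–11 → average rank 10.
Treatment values → pooled ranks: 112→10, 138→5.5, 124→8, 136→7, 112→10
Rank sum = 10 + 5.5 + 8 + 7 + 10 = 40.5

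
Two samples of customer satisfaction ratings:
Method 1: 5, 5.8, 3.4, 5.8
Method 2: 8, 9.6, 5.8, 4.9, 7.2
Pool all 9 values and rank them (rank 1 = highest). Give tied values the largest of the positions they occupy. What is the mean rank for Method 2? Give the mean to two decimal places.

4.00

Sorted (descending): 9.6, 8, 7.2, 5.8, 5.8, 5.8, 5, 4.9, 3.4
The 3 values of 5.8 occupy positions 4–6 → each gets rank 6.
Method 2 values → pooled ranks: 8→2, 9.6→1, 5.8→6, 4.9→8, 7.2→3
Mean rank = (2 + 1 + 6 + 8 + 3) / 5 = 4.00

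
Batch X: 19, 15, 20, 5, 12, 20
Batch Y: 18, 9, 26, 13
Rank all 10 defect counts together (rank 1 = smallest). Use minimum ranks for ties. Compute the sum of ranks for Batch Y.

22

Sorted (ascending): 5, 9, 12, 13, 15, 18, 19, 20, 20, 26
The 2 values of 20 occupy positions 8–9 → each gets rank 8.
Batch Y values → pooled ranks: 18→6, 9→2, 26→10, 13→4
Rank sum = 6 + 2 + 10 + 4 = 22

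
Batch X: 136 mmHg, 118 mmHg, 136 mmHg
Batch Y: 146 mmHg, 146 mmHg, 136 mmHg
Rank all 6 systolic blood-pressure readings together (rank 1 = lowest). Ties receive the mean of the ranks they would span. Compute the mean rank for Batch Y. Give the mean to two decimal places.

Sorted (ascending): 118, 136, 136, 136, 146, 146
The 3 values of 136 occupy positions 2–4 → average rank 3.
The 2 values of 146 occupy positions 5–6 → average rank (5+6)/2 = 5.5.
Batch Y values → pooled ranks: 146→5.5, 146→5.5, 136→3
Mean rank = (5.5 + 5.5 + 3) / 3 = 4.67

4.67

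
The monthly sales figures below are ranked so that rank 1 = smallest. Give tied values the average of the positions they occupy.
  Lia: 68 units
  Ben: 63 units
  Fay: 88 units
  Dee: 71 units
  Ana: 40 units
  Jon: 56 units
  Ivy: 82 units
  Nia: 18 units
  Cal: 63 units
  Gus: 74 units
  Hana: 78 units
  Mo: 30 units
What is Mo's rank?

2

Sorted (ascending): 18, 30, 40, 56, 63, 63, 68, 71, 74, 78, 82, 88
The 2 values of 63 occupy positions 5–6 → average rank (5+6)/2 = 5.5.
Mo has value 30 units → rank 2.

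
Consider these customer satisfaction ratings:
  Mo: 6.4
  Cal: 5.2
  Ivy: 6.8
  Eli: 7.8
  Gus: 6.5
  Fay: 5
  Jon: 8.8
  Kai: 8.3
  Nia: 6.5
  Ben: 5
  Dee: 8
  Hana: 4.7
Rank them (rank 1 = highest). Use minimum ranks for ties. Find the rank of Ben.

Sorted (descending): 8.8, 8.3, 8, 7.8, 6.8, 6.5, 6.5, 6.4, 5.2, 5, 5, 4.7
The 2 values of 6.5 occupy positions 6–7 → each gets rank 6.
The 2 values of 5 occupy positions 10–11 → each gets rank 10.
Ben has value 5 → rank 10.

10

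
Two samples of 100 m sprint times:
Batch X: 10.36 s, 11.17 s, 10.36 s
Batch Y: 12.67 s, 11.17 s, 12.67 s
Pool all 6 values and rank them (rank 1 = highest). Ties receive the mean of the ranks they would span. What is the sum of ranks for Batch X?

14.5

Sorted (descending): 12.67, 12.67, 11.17, 11.17, 10.36, 10.36
The 2 values of 12.67 occupy positions 1–2 → average rank (1+2)/2 = 1.5.
The 2 values of 11.17 occupy positions 3–4 → average rank (3+4)/2 = 3.5.
The 2 values of 10.36 occupy positions 5–6 → average rank (5+6)/2 = 5.5.
Batch X values → pooled ranks: 10.36→5.5, 11.17→3.5, 10.36→5.5
Rank sum = 5.5 + 3.5 + 5.5 = 14.5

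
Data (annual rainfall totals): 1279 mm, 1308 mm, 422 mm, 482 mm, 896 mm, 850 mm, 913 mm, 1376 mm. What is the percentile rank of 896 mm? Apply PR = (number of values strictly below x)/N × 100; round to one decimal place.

N = 8.
Strictly below 896: 3. Equal to 896: 1.
PR = 3/8 × 100 = 37.5

37.5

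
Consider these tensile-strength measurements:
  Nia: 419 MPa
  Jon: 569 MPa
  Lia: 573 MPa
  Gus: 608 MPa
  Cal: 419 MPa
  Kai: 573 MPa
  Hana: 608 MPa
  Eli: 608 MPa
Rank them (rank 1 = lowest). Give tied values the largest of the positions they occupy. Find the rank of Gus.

Sorted (ascending): 419, 419, 569, 573, 573, 608, 608, 608
The 2 values of 419 occupy positions 1–2 → each gets rank 2.
The 2 values of 573 occupy positions 4–5 → each gets rank 5.
The 3 values of 608 occupy positions 6–8 → each gets rank 8.
Gus has value 608 MPa → rank 8.

8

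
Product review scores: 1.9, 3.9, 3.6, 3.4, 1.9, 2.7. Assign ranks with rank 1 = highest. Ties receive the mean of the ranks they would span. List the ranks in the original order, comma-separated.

Sorted (descending): 3.9, 3.6, 3.4, 2.7, 1.9, 1.9
The 2 values of 1.9 occupy positions 5–6 → average rank (5+6)/2 = 5.5.

5.5, 1, 2, 3, 5.5, 4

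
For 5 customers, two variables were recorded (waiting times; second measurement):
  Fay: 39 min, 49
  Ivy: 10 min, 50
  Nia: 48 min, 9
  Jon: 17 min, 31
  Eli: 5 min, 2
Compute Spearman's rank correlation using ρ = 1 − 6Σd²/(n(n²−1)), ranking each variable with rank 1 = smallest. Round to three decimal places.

Ranks of variable 1: 4, 2, 5, 3, 1
Ranks of variable 2: 4, 5, 2, 3, 1
d = r₁ − r₂: 0, -3, 3, 0, 0
d²: 0, 9, 9, 0, 0; Σd² = 18
ρ = 1 − 6·18/(5·24) = 1 − 108/120 = 0.100

0.100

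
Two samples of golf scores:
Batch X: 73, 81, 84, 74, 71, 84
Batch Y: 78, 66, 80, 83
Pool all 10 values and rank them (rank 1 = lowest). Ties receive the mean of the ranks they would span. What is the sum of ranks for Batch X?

35

Sorted (ascending): 66, 71, 73, 74, 78, 80, 81, 83, 84, 84
The 2 values of 84 occupy positions 9–10 → average rank (9+10)/2 = 9.5.
Batch X values → pooled ranks: 73→3, 81→7, 84→9.5, 74→4, 71→2, 84→9.5
Rank sum = 3 + 7 + 9.5 + 4 + 2 + 9.5 = 35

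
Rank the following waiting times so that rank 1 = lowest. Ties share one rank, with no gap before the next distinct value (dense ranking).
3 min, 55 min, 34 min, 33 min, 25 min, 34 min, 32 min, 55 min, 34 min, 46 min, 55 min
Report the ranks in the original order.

Sorted (ascending): 3, 25, 32, 33, 34, 34, 34, 46, 55, 55, 55
The 3 values of 34 share dense rank 5.
The 3 values of 55 share dense rank 7.
Remaining distinct values take the next consecutive integers.

1, 7, 5, 4, 2, 5, 3, 7, 5, 6, 7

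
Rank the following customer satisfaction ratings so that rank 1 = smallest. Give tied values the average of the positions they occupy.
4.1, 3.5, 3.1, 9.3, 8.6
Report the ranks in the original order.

3, 2, 1, 5, 4

Sorted (ascending): 3.1, 3.5, 4.1, 8.6, 9.3
No ties — each value takes its position as its rank.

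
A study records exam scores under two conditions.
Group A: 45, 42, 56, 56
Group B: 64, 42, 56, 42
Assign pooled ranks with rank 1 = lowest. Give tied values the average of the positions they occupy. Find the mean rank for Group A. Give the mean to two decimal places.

4.50

Sorted (ascending): 42, 42, 42, 45, 56, 56, 56, 64
The 3 values of 42 occupy positions 1–3 → average rank 2.
The 3 values of 56 occupy positions 5–7 → average rank 6.
Group A values → pooled ranks: 45→4, 42→2, 56→6, 56→6
Mean rank = (4 + 2 + 6 + 6) / 4 = 4.50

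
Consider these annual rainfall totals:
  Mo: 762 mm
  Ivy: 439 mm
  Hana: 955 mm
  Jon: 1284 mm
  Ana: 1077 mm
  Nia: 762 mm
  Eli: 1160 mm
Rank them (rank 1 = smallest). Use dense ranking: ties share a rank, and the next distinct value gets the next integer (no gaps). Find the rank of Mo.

2

Sorted (ascending): 439, 762, 762, 955, 1077, 1160, 1284
The 2 values of 762 share dense rank 2.
Remaining distinct values take the next consecutive integers.
Mo has value 762 mm → rank 2.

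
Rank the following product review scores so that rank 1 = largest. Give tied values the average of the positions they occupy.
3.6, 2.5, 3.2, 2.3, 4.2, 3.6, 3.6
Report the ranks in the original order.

3, 6, 5, 7, 1, 3, 3

Sorted (descending): 4.2, 3.6, 3.6, 3.6, 3.2, 2.5, 2.3
The 3 values of 3.6 occupy positions 2–4 → average rank 3.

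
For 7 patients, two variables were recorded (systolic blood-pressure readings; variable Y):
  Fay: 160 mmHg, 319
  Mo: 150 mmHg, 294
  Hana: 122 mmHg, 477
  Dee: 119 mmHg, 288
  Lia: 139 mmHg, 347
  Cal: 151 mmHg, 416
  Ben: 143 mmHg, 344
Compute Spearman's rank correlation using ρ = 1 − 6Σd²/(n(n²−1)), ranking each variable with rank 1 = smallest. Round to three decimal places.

0.036

Ranks of variable 1: 7, 5, 2, 1, 3, 6, 4
Ranks of variable 2: 3, 2, 7, 1, 5, 6, 4
d = r₁ − r₂: 4, 3, -5, 0, -2, 0, 0
d²: 16, 9, 25, 0, 4, 0, 0; Σd² = 54
ρ = 1 − 6·54/(7·48) = 1 − 324/336 = 0.036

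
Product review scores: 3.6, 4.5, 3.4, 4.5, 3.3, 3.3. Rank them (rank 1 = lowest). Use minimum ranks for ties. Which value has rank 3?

Sorted (ascending): 3.3, 3.3, 3.4, 3.6, 4.5, 4.5
The 2 values of 3.3 occupy positions 1–2 → each gets rank 1.
The 2 values of 4.5 occupy positions 5–6 → each gets rank 5.
Rank 3 → value 3.4.

3.4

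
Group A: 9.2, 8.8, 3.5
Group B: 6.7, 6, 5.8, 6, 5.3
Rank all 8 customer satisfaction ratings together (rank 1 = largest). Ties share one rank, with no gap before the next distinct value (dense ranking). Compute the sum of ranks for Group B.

22

Sorted (descending): 9.2, 8.8, 6.7, 6, 6, 5.8, 5.3, 3.5
The 2 values of 6 share dense rank 4.
Remaining distinct values take the next consecutive integers.
Group B values → pooled ranks: 6.7→3, 6→4, 5.8→5, 6→4, 5.3→6
Rank sum = 3 + 4 + 5 + 4 + 6 = 22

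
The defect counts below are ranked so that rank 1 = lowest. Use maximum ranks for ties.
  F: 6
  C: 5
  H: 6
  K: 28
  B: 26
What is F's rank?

3

Sorted (ascending): 5, 6, 6, 26, 28
The 2 values of 6 occupy positions 2–3 → each gets rank 3.
F has value 6 → rank 3.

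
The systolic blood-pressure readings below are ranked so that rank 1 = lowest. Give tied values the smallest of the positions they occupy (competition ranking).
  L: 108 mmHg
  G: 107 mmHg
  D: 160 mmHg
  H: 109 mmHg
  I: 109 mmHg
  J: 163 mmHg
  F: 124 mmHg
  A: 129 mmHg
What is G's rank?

Sorted (ascending): 107, 108, 109, 109, 124, 129, 160, 163
The 2 values of 109 occupy positions 3–4 → each gets rank 3.
G has value 107 mmHg → rank 1.

1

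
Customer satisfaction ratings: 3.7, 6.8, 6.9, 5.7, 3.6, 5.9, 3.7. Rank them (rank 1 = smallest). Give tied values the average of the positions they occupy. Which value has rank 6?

6.8

Sorted (ascending): 3.6, 3.7, 3.7, 5.7, 5.9, 6.8, 6.9
The 2 values of 3.7 occupy positions 2–3 → average rank (2+3)/2 = 2.5.
Rank 6 → value 6.8.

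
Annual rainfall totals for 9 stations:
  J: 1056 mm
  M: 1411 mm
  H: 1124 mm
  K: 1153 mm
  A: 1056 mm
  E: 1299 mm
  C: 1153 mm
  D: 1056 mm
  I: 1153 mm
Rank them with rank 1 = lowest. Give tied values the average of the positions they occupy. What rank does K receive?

Sorted (ascending): 1056, 1056, 1056, 1124, 1153, 1153, 1153, 1299, 1411
The 3 values of 1056 occupy positions 1–3 → average rank 2.
The 3 values of 1153 occupy positions 5–7 → average rank 6.
K has value 1153 mm → rank 6.

6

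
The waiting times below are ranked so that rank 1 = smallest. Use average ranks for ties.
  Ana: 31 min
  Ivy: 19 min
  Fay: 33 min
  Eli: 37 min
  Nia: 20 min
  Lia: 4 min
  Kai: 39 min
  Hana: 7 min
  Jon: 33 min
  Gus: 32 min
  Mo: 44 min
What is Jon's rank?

Sorted (ascending): 4, 7, 19, 20, 31, 32, 33, 33, 37, 39, 44
The 2 values of 33 occupy positions 7–8 → average rank (7+8)/2 = 7.5.
Jon has value 33 min → rank 7.5.

7.5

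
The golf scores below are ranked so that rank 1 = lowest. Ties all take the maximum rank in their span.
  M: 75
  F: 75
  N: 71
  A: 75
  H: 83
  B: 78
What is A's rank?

4

Sorted (ascending): 71, 75, 75, 75, 78, 83
The 3 values of 75 occupy positions 2–4 → each gets rank 4.
A has value 75 → rank 4.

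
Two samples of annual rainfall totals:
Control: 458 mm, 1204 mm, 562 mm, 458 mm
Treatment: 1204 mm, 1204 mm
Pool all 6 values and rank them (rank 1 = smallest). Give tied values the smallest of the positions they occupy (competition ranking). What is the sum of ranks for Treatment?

Sorted (ascending): 458, 458, 562, 1204, 1204, 1204
The 2 values of 458 occupy positions 1–2 → each gets rank 1.
The 3 values of 1204 occupy positions 4–6 → each gets rank 4.
Treatment values → pooled ranks: 1204→4, 1204→4
Rank sum = 4 + 4 = 8

8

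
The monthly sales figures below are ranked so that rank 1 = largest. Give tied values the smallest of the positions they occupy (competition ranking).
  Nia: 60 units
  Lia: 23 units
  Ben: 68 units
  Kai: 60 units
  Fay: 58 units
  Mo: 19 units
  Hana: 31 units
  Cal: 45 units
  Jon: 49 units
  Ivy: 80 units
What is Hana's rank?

8

Sorted (descending): 80, 68, 60, 60, 58, 49, 45, 31, 23, 19
The 2 values of 60 occupy positions 3–4 → each gets rank 3.
Hana has value 31 units → rank 8.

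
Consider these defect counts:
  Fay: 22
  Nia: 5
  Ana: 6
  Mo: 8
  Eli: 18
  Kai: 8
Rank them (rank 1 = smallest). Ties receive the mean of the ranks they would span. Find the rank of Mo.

Sorted (ascending): 5, 6, 8, 8, 18, 22
The 2 values of 8 occupy positions 3–4 → average rank (3+4)/2 = 3.5.
Mo has value 8 → rank 3.5.

3.5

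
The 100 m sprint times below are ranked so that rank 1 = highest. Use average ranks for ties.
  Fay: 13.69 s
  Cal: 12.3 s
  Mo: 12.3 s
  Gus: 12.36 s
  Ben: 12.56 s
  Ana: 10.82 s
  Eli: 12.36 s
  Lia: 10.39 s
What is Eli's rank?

3.5

Sorted (descending): 13.69, 12.56, 12.36, 12.36, 12.3, 12.3, 10.82, 10.39
The 2 values of 12.36 occupy positions 3–4 → average rank (3+4)/2 = 3.5.
The 2 values of 12.3 occupy positions 5–6 → average rank (5+6)/2 = 5.5.
Eli has value 12.36 s → rank 3.5.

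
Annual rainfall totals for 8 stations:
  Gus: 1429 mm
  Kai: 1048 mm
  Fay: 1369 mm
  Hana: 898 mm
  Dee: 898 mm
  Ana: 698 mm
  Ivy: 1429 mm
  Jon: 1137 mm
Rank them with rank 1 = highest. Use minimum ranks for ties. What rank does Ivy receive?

Sorted (descending): 1429, 1429, 1369, 1137, 1048, 898, 898, 698
The 2 values of 1429 occupy positions 1–2 → each gets rank 1.
The 2 values of 898 occupy positions 6–7 → each gets rank 6.
Ivy has value 1429 mm → rank 1.

1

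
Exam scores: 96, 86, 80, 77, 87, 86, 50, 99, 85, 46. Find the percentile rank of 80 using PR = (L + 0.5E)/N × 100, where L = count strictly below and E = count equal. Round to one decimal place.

35.0

N = 10.
Strictly below 80: 3. Equal to 80: 1.
PR = (3 + 0.5·1)/10 × 100 = 35.0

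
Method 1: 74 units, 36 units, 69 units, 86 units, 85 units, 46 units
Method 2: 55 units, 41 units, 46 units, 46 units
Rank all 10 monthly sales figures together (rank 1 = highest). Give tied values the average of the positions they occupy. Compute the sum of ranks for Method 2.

28

Sorted (descending): 86, 85, 74, 69, 55, 46, 46, 46, 41, 36
The 3 values of 46 occupy positions 6–8 → average rank 7.
Method 2 values → pooled ranks: 55→5, 41→9, 46→7, 46→7
Rank sum = 5 + 9 + 7 + 7 = 28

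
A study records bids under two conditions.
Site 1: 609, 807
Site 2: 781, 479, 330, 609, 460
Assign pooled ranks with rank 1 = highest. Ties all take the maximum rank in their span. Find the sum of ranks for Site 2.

24

Sorted (descending): 807, 781, 609, 609, 479, 460, 330
The 2 values of 609 occupy positions 3–4 → each gets rank 4.
Site 2 values → pooled ranks: 781→2, 479→5, 330→7, 609→4, 460→6
Rank sum = 2 + 5 + 7 + 4 + 6 = 24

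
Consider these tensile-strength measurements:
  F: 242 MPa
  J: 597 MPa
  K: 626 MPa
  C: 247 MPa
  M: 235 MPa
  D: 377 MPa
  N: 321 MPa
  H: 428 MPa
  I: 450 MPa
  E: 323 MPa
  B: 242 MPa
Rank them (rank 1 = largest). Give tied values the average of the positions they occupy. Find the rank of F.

9.5

Sorted (descending): 626, 597, 450, 428, 377, 323, 321, 247, 242, 242, 235
The 2 values of 242 occupy positions 9–10 → average rank (9+10)/2 = 9.5.
F has value 242 MPa → rank 9.5.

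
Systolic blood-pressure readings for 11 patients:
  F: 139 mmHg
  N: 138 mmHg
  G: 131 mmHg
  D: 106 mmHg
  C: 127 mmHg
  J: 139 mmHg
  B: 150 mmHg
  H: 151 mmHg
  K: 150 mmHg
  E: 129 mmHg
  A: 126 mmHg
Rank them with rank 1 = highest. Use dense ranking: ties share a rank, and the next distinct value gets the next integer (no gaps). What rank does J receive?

Sorted (descending): 151, 150, 150, 139, 139, 138, 131, 129, 127, 126, 106
The 2 values of 150 share dense rank 2.
The 2 values of 139 share dense rank 3.
Remaining distinct values take the next consecutive integers.
J has value 139 mmHg → rank 3.

3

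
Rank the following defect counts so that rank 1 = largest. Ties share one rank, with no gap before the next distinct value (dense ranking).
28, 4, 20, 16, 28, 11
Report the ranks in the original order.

1, 5, 2, 3, 1, 4

Sorted (descending): 28, 28, 20, 16, 11, 4
The 2 values of 28 share dense rank 1.
Remaining distinct values take the next consecutive integers.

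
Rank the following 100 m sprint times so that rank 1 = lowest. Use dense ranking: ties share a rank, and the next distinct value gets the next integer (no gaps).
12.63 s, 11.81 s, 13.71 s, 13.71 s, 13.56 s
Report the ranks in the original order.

Sorted (ascending): 11.81, 12.63, 13.56, 13.71, 13.71
The 2 values of 13.71 share dense rank 4.
Remaining distinct values take the next consecutive integers.

2, 1, 4, 4, 3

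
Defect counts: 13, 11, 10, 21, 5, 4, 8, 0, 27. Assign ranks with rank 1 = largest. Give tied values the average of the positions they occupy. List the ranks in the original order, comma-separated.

Sorted (descending): 27, 21, 13, 11, 10, 8, 5, 4, 0
No ties — each value takes its position as its rank.

3, 4, 5, 2, 7, 8, 6, 9, 1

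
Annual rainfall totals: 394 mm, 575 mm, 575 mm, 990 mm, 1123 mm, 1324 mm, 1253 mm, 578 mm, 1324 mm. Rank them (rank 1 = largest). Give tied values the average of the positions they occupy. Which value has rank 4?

Sorted (descending): 1324, 1324, 1253, 1123, 990, 578, 575, 575, 394
The 2 values of 1324 occupy positions 1–2 → average rank (1+2)/2 = 1.5.
The 2 values of 575 occupy positions 7–8 → average rank (7+8)/2 = 7.5.
Rank 4 → value 1123.

1123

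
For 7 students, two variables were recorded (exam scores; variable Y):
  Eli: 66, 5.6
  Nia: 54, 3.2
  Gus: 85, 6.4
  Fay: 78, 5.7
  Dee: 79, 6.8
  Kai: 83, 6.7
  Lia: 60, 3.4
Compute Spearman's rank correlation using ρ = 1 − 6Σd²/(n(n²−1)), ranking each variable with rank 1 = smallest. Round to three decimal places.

Ranks of variable 1: 3, 1, 7, 4, 5, 6, 2
Ranks of variable 2: 3, 1, 5, 4, 7, 6, 2
d = r₁ − r₂: 0, 0, 2, 0, -2, 0, 0
d²: 0, 0, 4, 0, 4, 0, 0; Σd² = 8
ρ = 1 − 6·8/(7·48) = 1 − 48/336 = 0.857

0.857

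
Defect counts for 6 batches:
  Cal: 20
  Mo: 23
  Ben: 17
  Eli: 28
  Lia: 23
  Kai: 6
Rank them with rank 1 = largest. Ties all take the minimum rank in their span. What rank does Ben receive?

Sorted (descending): 28, 23, 23, 20, 17, 6
The 2 values of 23 occupy positions 2–3 → each gets rank 2.
Ben has value 17 → rank 5.

5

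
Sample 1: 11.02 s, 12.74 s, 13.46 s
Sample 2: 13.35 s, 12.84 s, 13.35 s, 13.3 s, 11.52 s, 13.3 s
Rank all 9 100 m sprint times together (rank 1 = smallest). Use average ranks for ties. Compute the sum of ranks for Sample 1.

Sorted (ascending): 11.02, 11.52, 12.74, 12.84, 13.3, 13.3, 13.35, 13.35, 13.46
The 2 values of 13.3 occupy positions 5–6 → average rank (5+6)/2 = 5.5.
The 2 values of 13.35 occupy positions 7–8 → average rank (7+8)/2 = 7.5.
Sample 1 values → pooled ranks: 11.02→1, 12.74→3, 13.46→9
Rank sum = 1 + 3 + 9 = 13

13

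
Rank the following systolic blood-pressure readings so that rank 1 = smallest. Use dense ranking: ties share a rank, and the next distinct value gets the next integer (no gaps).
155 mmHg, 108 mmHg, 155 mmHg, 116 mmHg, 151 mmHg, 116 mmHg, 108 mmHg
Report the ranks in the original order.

Sorted (ascending): 108, 108, 116, 116, 151, 155, 155
The 2 values of 108 share dense rank 1.
The 2 values of 116 share dense rank 2.
The 2 values of 155 share dense rank 4.
Remaining distinct values take the next consecutive integers.

4, 1, 4, 2, 3, 2, 1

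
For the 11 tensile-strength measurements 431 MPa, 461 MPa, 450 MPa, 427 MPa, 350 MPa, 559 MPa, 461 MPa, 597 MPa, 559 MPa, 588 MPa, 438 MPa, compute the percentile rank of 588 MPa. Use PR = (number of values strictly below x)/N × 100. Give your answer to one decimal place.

N = 11.
Strictly below 588: 9. Equal to 588: 1.
PR = 9/11 × 100 = 81.8

81.8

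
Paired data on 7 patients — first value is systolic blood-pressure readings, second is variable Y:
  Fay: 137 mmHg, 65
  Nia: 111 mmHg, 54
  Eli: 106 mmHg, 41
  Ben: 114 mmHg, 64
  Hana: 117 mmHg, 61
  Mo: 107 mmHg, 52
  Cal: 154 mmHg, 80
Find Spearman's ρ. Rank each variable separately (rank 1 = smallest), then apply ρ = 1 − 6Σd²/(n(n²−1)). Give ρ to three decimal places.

0.964

Ranks of variable 1: 6, 3, 1, 4, 5, 2, 7
Ranks of variable 2: 6, 3, 1, 5, 4, 2, 7
d = r₁ − r₂: 0, 0, 0, -1, 1, 0, 0
d²: 0, 0, 0, 1, 1, 0, 0; Σd² = 2
ρ = 1 − 6·2/(7·48) = 1 − 12/336 = 0.964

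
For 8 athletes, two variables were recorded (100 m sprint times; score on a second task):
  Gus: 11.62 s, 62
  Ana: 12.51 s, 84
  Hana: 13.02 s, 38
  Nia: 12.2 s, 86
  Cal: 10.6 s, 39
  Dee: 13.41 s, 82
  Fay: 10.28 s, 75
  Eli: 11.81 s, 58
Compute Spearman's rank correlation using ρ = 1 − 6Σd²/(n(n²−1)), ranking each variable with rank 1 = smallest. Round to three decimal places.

0.190

Ranks of variable 1: 3, 6, 7, 5, 2, 8, 1, 4
Ranks of variable 2: 4, 7, 1, 8, 2, 6, 5, 3
d = r₁ − r₂: -1, -1, 6, -3, 0, 2, -4, 1
d²: 1, 1, 36, 9, 0, 4, 16, 1; Σd² = 68
ρ = 1 − 6·68/(8·63) = 1 − 408/504 = 0.190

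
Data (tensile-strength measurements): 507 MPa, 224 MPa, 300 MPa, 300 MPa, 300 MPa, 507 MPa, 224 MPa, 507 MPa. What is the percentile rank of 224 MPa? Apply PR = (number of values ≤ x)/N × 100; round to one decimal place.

25.0

N = 8.
Strictly below 224: 0. Equal to 224: 2.
PR = 2/8 × 100 = 25.0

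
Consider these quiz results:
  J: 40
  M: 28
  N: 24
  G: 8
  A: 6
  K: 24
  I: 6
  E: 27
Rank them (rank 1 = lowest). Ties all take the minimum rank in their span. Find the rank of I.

1

Sorted (ascending): 6, 6, 8, 24, 24, 27, 28, 40
The 2 values of 6 occupy positions 1–2 → each gets rank 1.
The 2 values of 24 occupy positions 4–5 → each gets rank 4.
I has value 6 → rank 1.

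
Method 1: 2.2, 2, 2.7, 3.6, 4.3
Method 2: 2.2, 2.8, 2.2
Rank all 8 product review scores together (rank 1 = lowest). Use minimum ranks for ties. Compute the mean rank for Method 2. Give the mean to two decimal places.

Sorted (ascending): 2, 2.2, 2.2, 2.2, 2.7, 2.8, 3.6, 4.3
The 3 values of 2.2 occupy positions 2–4 → each gets rank 2.
Method 2 values → pooled ranks: 2.2→2, 2.8→6, 2.2→2
Mean rank = (2 + 6 + 2) / 3 = 3.33

3.33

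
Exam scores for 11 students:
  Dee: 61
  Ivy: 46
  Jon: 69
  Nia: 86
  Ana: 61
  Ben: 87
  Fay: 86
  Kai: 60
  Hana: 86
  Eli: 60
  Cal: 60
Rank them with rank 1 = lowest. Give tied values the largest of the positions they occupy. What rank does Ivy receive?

Sorted (ascending): 46, 60, 60, 60, 61, 61, 69, 86, 86, 86, 87
The 3 values of 60 occupy positions 2–4 → each gets rank 4.
The 2 values of 61 occupy positions 5–6 → each gets rank 6.
The 3 values of 86 occupy positions 8–10 → each gets rank 10.
Ivy has value 46 → rank 1.

1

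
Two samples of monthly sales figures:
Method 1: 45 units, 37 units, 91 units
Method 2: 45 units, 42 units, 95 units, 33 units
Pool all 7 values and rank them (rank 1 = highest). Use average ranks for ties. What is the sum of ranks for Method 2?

16.5

Sorted (descending): 95, 91, 45, 45, 42, 37, 33
The 2 values of 45 occupy positions 3–4 → average rank (3+4)/2 = 3.5.
Method 2 values → pooled ranks: 45→3.5, 42→5, 95→1, 33→7
Rank sum = 3.5 + 5 + 1 + 7 = 16.5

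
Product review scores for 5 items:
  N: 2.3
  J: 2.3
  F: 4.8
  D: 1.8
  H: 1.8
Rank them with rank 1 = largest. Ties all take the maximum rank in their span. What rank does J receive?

Sorted (descending): 4.8, 2.3, 2.3, 1.8, 1.8
The 2 values of 2.3 occupy positions 2–3 → each gets rank 3.
The 2 values of 1.8 occupy positions 4–5 → each gets rank 5.
J has value 2.3 → rank 3.

3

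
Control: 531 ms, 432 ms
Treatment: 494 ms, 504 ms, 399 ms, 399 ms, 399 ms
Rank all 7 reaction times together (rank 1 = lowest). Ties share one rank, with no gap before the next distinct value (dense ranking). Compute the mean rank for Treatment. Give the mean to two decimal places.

2.00

Sorted (ascending): 399, 399, 399, 432, 494, 504, 531
The 3 values of 399 share dense rank 1.
Remaining distinct values take the next consecutive integers.
Treatment values → pooled ranks: 494→3, 504→4, 399→1, 399→1, 399→1
Mean rank = (3 + 4 + 1 + 1 + 1) / 5 = 2.00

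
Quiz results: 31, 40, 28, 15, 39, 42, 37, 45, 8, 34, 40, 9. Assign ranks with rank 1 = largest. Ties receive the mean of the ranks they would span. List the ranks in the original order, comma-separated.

Sorted (descending): 45, 42, 40, 40, 39, 37, 34, 31, 28, 15, 9, 8
The 2 values of 40 occupy positions 3–4 → average rank (3+4)/2 = 3.5.

8, 3.5, 9, 10, 5, 2, 6, 1, 12, 7, 3.5, 11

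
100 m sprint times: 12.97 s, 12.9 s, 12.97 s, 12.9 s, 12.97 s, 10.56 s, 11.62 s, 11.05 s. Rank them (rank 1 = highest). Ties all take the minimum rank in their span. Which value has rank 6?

11.62

Sorted (descending): 12.97, 12.97, 12.97, 12.9, 12.9, 11.62, 11.05, 10.56
The 3 values of 12.97 occupy positions 1–3 → each gets rank 1.
The 2 values of 12.9 occupy positions 4–5 → each gets rank 4.
Rank 6 → value 11.62.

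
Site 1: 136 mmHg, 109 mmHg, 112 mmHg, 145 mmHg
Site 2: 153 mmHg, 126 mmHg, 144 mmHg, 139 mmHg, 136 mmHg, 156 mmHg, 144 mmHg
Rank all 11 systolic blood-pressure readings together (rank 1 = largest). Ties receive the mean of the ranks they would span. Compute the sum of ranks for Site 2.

34.5

Sorted (descending): 156, 153, 145, 144, 144, 139, 136, 136, 126, 112, 109
The 2 values of 144 occupy positions 4–5 → average rank (4+5)/2 = 4.5.
The 2 values of 136 occupy positions 7–8 → average rank (7+8)/2 = 7.5.
Site 2 values → pooled ranks: 153→2, 126→9, 144→4.5, 139→6, 136→7.5, 156→1, 144→4.5
Rank sum = 2 + 9 + 4.5 + 6 + 7.5 + 1 + 4.5 = 34.5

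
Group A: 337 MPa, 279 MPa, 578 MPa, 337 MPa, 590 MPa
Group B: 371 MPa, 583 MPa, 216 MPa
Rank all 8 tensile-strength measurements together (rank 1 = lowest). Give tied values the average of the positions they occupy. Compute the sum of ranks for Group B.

Sorted (ascending): 216, 279, 337, 337, 371, 578, 583, 590
The 2 values of 337 occupy positions 3–4 → average rank (3+4)/2 = 3.5.
Group B values → pooled ranks: 371→5, 583→7, 216→1
Rank sum = 5 + 7 + 1 = 13

13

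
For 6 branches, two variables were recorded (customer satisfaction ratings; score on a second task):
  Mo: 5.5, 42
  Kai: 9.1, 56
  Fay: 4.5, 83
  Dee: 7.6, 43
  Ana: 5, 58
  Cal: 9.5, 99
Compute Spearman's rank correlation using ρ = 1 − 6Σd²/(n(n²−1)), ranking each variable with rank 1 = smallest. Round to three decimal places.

0.086

Ranks of variable 1: 3, 5, 1, 4, 2, 6
Ranks of variable 2: 1, 3, 5, 2, 4, 6
d = r₁ − r₂: 2, 2, -4, 2, -2, 0
d²: 4, 4, 16, 4, 4, 0; Σd² = 32
ρ = 1 − 6·32/(6·35) = 1 − 192/210 = 0.086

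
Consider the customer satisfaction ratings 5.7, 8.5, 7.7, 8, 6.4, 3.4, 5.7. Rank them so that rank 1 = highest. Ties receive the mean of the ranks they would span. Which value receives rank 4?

6.4

Sorted (descending): 8.5, 8, 7.7, 6.4, 5.7, 5.7, 3.4
The 2 values of 5.7 occupy positions 5–6 → average rank (5+6)/2 = 5.5.
Rank 4 → value 6.4.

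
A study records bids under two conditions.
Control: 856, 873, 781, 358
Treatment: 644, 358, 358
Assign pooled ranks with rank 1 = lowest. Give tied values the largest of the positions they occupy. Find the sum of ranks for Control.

21

Sorted (ascending): 358, 358, 358, 644, 781, 856, 873
The 3 values of 358 occupy positions 1–3 → each gets rank 3.
Control values → pooled ranks: 856→6, 873→7, 781→5, 358→3
Rank sum = 6 + 7 + 5 + 3 = 21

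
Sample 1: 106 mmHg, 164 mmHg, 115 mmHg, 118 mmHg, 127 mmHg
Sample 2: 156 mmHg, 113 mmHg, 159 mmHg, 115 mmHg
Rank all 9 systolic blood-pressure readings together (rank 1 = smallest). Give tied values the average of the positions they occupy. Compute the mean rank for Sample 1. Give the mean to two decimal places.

Sorted (ascending): 106, 113, 115, 115, 118, 127, 156, 159, 164
The 2 values of 115 occupy positions 3–4 → average rank (3+4)/2 = 3.5.
Sample 1 values → pooled ranks: 106→1, 164→9, 115→3.5, 118→5, 127→6
Mean rank = (1 + 9 + 3.5 + 5 + 6) / 5 = 4.90

4.90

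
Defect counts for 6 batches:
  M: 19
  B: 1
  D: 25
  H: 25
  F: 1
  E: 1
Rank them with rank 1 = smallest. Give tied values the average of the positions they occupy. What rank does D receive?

5.5

Sorted (ascending): 1, 1, 1, 19, 25, 25
The 3 values of 1 occupy positions 1–3 → average rank 2.
The 2 values of 25 occupy positions 5–6 → average rank (5+6)/2 = 5.5.
D has value 25 → rank 5.5.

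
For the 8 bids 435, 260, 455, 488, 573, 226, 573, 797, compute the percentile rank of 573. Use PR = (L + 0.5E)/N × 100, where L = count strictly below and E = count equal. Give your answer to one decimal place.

75.0

N = 8.
Strictly below 573: 5. Equal to 573: 2.
PR = (5 + 0.5·2)/8 × 100 = 75.0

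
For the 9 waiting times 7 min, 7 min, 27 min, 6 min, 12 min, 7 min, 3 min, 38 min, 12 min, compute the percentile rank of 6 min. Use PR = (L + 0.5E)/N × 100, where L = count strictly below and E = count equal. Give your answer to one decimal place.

16.7

N = 9.
Strictly below 6: 1. Equal to 6: 1.
PR = (1 + 0.5·1)/9 × 100 = 16.7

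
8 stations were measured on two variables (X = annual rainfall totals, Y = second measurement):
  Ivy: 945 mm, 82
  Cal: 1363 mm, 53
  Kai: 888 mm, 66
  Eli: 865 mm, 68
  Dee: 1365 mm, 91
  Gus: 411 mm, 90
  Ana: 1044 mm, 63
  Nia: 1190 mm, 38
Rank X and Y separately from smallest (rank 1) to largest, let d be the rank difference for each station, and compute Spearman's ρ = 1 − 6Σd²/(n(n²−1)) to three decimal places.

Ranks of variable 1: 4, 7, 3, 2, 8, 1, 5, 6
Ranks of variable 2: 6, 2, 4, 5, 8, 7, 3, 1
d = r₁ − r₂: -2, 5, -1, -3, 0, -6, 2, 5
d²: 4, 25, 1, 9, 0, 36, 4, 25; Σd² = 104
ρ = 1 − 6·104/(8·63) = 1 − 624/504 = -0.238

-0.238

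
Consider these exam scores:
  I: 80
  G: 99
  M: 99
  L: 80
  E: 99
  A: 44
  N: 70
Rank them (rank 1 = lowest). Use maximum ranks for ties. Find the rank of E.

7

Sorted (ascending): 44, 70, 80, 80, 99, 99, 99
The 2 values of 80 occupy positions 3–4 → each gets rank 4.
The 3 values of 99 occupy positions 5–7 → each gets rank 7.
E has value 99 → rank 7.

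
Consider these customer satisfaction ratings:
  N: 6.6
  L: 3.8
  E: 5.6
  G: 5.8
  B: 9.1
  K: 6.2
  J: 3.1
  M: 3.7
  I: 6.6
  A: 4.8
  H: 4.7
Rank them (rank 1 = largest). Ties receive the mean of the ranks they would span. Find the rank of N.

2.5

Sorted (descending): 9.1, 6.6, 6.6, 6.2, 5.8, 5.6, 4.8, 4.7, 3.8, 3.7, 3.1
The 2 values of 6.6 occupy positions 2–3 → average rank (2+3)/2 = 2.5.
N has value 6.6 → rank 2.5.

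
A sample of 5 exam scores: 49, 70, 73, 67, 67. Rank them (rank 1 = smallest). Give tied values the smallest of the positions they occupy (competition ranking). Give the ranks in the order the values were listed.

1, 4, 5, 2, 2

Sorted (ascending): 49, 67, 67, 70, 73
The 2 values of 67 occupy positions 2–3 → each gets rank 2.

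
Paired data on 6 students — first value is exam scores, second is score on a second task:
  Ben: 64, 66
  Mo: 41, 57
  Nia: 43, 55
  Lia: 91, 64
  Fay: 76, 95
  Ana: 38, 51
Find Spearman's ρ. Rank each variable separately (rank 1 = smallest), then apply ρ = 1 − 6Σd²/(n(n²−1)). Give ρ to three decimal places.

0.771

Ranks of variable 1: 4, 2, 3, 6, 5, 1
Ranks of variable 2: 5, 3, 2, 4, 6, 1
d = r₁ − r₂: -1, -1, 1, 2, -1, 0
d²: 1, 1, 1, 4, 1, 0; Σd² = 8
ρ = 1 − 6·8/(6·35) = 1 − 48/210 = 0.771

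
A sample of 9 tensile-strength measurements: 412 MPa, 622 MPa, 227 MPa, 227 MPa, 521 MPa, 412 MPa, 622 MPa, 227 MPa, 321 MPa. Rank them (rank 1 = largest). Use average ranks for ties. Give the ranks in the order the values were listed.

4.5, 1.5, 8, 8, 3, 4.5, 1.5, 8, 6

Sorted (descending): 622, 622, 521, 412, 412, 321, 227, 227, 227
The 2 values of 622 occupy positions 1–2 → average rank (1+2)/2 = 1.5.
The 2 values of 412 occupy positions 4–5 → average rank (4+5)/2 = 4.5.
The 3 values of 227 occupy positions 7–9 → average rank 8.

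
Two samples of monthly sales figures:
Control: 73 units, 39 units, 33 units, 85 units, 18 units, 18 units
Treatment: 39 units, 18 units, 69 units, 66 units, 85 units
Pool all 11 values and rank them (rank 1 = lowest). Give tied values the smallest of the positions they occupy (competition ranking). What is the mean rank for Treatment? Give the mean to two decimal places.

Sorted (ascending): 18, 18, 18, 33, 39, 39, 66, 69, 73, 85, 85
The 3 values of 18 occupy positions 1–3 → each gets rank 1.
The 2 values of 39 occupy positions 5–6 → each gets rank 5.
The 2 values of 85 occupy positions 10–11 → each gets rank 10.
Treatment values → pooled ranks: 39→5, 18→1, 69→8, 66→7, 85→10
Mean rank = (5 + 1 + 8 + 7 + 10) / 5 = 6.20

6.20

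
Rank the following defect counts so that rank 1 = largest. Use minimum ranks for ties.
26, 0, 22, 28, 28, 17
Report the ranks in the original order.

Sorted (descending): 28, 28, 26, 22, 17, 0
The 2 values of 28 occupy positions 1–2 → each gets rank 1.

3, 6, 4, 1, 1, 5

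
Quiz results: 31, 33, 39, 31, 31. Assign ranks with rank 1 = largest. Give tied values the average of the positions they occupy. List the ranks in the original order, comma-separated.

Sorted (descending): 39, 33, 31, 31, 31
The 3 values of 31 occupy positions 3–5 → average rank 4.

4, 2, 1, 4, 4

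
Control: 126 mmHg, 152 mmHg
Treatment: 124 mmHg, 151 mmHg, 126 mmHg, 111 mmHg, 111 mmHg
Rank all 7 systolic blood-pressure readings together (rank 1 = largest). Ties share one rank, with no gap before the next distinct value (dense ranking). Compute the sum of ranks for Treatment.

Sorted (descending): 152, 151, 126, 126, 124, 111, 111
The 2 values of 126 share dense rank 3.
The 2 values of 111 share dense rank 5.
Remaining distinct values take the next consecutive integers.
Treatment values → pooled ranks: 124→4, 151→2, 126→3, 111→5, 111→5
Rank sum = 4 + 2 + 3 + 5 + 5 = 19

19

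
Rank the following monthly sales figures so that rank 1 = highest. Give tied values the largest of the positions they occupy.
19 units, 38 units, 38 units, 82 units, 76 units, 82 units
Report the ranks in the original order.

Sorted (descending): 82, 82, 76, 38, 38, 19
The 2 values of 82 occupy positions 1–2 → each gets rank 2.
The 2 values of 38 occupy positions 4–5 → each gets rank 5.

6, 5, 5, 2, 3, 2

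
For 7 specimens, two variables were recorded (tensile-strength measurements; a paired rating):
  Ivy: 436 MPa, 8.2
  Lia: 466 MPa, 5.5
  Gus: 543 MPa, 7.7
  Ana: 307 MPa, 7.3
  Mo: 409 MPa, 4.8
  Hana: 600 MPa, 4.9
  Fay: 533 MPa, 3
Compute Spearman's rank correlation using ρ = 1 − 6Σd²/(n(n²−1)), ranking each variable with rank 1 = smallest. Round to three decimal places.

-0.143

Ranks of variable 1: 3, 4, 6, 1, 2, 7, 5
Ranks of variable 2: 7, 4, 6, 5, 2, 3, 1
d = r₁ − r₂: -4, 0, 0, -4, 0, 4, 4
d²: 16, 0, 0, 16, 0, 16, 16; Σd² = 64
ρ = 1 − 6·64/(7·48) = 1 − 384/336 = -0.143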